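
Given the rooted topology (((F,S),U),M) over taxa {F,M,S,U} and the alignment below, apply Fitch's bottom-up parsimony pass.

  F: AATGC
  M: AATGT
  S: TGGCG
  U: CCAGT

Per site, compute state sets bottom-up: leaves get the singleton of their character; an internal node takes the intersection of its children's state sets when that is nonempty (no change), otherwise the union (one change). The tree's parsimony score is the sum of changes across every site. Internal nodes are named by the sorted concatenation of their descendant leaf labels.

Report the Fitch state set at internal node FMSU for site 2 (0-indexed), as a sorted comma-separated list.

T

FS@0: {A} ∪ {T} = {A,T} (union, +1)
FSU@0: {A,T} ∪ {C} = {A,C,T} (union, +1)
FMSU@0: {A,C,T} ∩ {A} = {A} (intersection, +0)
FS@1: {A} ∪ {G} = {A,G} (union, +1)
FSU@1: {A,G} ∪ {C} = {A,C,G} (union, +1)
FMSU@1: {A,C,G} ∩ {A} = {A} (intersection, +0)
FS@2: {T} ∪ {G} = {G,T} (union, +1)
FSU@2: {G,T} ∪ {A} = {A,G,T} (union, +1)
FMSU@2: {A,G,T} ∩ {T} = {T} (intersection, +0)
FS@3: {G} ∪ {C} = {C,G} (union, +1)
FSU@3: {C,G} ∩ {G} = {G} (intersection, +0)
FMSU@3: {G} ∩ {G} = {G} (intersection, +0)
FS@4: {C} ∪ {G} = {C,G} (union, +1)
FSU@4: {C,G} ∪ {T} = {C,G,T} (union, +1)
FMSU@4: {C,G,T} ∩ {T} = {T} (intersection, +0)
per-site changes: [2, 2, 2, 1, 2]; total = 9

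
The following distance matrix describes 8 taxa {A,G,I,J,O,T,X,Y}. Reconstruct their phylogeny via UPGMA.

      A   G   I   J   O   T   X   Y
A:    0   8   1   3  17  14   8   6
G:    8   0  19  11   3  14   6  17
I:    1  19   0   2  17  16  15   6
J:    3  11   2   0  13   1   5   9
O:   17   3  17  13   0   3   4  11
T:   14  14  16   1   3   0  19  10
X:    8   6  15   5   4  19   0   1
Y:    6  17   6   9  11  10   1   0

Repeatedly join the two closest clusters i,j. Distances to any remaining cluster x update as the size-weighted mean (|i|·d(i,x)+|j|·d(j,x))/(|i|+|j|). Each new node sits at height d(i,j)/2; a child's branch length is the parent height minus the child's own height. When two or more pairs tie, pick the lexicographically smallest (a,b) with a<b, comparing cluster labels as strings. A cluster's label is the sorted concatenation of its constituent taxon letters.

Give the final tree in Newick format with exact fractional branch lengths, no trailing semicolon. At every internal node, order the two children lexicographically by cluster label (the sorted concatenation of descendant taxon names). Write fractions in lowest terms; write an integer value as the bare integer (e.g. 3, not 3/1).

1. join A+I (d=1) ⇒ AI; edges |A|=1/2, |I|=1/2
  updated: d(AI,G)=27/2, d(AI,J)=5/2, d(AI,O)=17, d(AI,T)=15, d(AI,X)=23/2, d(AI,Y)=6
2. join J+T (d=1) ⇒ JT; edges |J|=1/2, |T|=1/2
  updated: d(AI,JT)=35/4, d(G,JT)=25/2, d(JT,O)=8, d(JT,X)=12, d(JT,Y)=19/2
3. join X+Y (d=1) ⇒ XY; edges |X|=1/2, |Y|=1/2
  updated: d(AI,XY)=35/4, d(G,XY)=23/2, d(JT,XY)=43/4, d(O,XY)=15/2
4. join G+O (d=3) ⇒ GO; edges |G|=3/2, |O|=3/2
  updated: d(AI,GO)=61/4, d(GO,JT)=41/4, d(GO,XY)=19/2
5. join AI+JT (d=35/4) ⇒ AIJT; edges |AI|=31/8, |JT|=31/8
  updated: d(AIJT,GO)=51/4, d(AIJT,XY)=39/4
6. join GO+XY (d=19/2) ⇒ GOXY; edges |GO|=13/4, |XY|=17/4
  updated: d(AIJT,GOXY)=45/4
7. join AIJT+GOXY (d=45/4) ⇒ AGIJOTXY; edges |AIJT|=5/4, |GOXY|=7/8
final tree: (((A:1/2,I:1/2):31/8,(J:1/2,T:1/2):31/8):5/4,((G:3/2,O:3/2):13/4,(X:1/2,Y:1/2):17/4):7/8)
total length: 187/8

(((A:1/2,I:1/2):31/8,(J:1/2,T:1/2):31/8):5/4,((G:3/2,O:3/2):13/4,(X:1/2,Y:1/2):17/4):7/8)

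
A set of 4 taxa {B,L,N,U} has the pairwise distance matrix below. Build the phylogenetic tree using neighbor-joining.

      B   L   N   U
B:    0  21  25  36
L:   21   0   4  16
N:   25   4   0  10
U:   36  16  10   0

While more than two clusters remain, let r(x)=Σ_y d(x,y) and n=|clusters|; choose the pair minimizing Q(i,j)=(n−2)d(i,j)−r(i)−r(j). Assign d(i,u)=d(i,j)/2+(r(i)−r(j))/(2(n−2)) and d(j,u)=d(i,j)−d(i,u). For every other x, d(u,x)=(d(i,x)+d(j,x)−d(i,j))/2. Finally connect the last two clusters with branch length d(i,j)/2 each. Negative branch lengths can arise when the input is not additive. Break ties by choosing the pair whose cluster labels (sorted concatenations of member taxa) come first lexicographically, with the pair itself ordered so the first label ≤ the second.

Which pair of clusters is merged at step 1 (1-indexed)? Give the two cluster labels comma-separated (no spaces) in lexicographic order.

1. join B+L (d=21, Q=-81) ⇒ BL; edges |B|=83/4, |L|=1/4
  updated: d(BL,N)=4, d(BL,U)=31/2
2. join BL+N (d=4, Q=-59/2) ⇒ BLN; edges |BL|=19/4, |N|=-3/4
  updated: d(BLN,U)=43/4
3. join BLN+U (d=43/4) ⇒ BLNU; edges |BLN|=43/8, |U|=43/8
final tree: (((B:83/4,L:1/4):19/4,N:-3/4):43/8,U:43/8)
total length: 143/4

B,L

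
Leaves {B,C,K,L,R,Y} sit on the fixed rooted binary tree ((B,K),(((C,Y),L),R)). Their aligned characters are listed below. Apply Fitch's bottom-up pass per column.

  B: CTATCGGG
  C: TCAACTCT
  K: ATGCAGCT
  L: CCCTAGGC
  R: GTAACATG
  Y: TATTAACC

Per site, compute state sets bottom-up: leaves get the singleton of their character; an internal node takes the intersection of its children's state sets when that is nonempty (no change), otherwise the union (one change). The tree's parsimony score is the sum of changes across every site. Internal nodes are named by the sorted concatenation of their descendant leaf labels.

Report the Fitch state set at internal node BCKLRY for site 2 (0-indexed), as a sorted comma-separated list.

site 0, node BK: B={C} ∪ K={A} → {A,C} (+1)
site 0, node CY: C={T} ∩ Y={T} → {T} (+0)
site 0, node CLY: CY={T} ∪ L={C} → {C,T} (+1)
site 0, node CLRY: CLY={C,T} ∪ R={G} → {C,G,T} (+1)
site 0, node BCKLRY: BK={A,C} ∩ CLRY={C,G,T} → {C} (+0)
site 1, node BK: B={T} ∩ K={T} → {T} (+0)
site 1, node CY: C={C} ∪ Y={A} → {A,C} (+1)
site 1, node CLY: CY={A,C} ∩ L={C} → {C} (+0)
site 1, node CLRY: CLY={C} ∪ R={T} → {C,T} (+1)
site 1, node BCKLRY: BK={T} ∩ CLRY={C,T} → {T} (+0)
site 2, node BK: B={A} ∪ K={G} → {A,G} (+1)
site 2, node CY: C={A} ∪ Y={T} → {A,T} (+1)
site 2, node CLY: CY={A,T} ∪ L={C} → {A,C,T} (+1)
site 2, node CLRY: CLY={A,C,T} ∩ R={A} → {A} (+0)
site 2, node BCKLRY: BK={A,G} ∩ CLRY={A} → {A} (+0)
site 3, node BK: B={T} ∪ K={C} → {C,T} (+1)
site 3, node CY: C={A} ∪ Y={T} → {A,T} (+1)
site 3, node CLY: CY={A,T} ∩ L={T} → {T} (+0)
site 3, node CLRY: CLY={T} ∪ R={A} → {A,T} (+1)
site 3, node BCKLRY: BK={C,T} ∩ CLRY={A,T} → {T} (+0)
site 4, node BK: B={C} ∪ K={A} → {A,C} (+1)
site 4, node CY: C={C} ∪ Y={A} → {A,C} (+1)
site 4, node CLY: CY={A,C} ∩ L={A} → {A} (+0)
site 4, node CLRY: CLY={A} ∪ R={C} → {A,C} (+1)
site 4, node BCKLRY: BK={A,C} ∩ CLRY={A,C} → {A,C} (+0)
site 5, node BK: B={G} ∩ K={G} → {G} (+0)
site 5, node CY: C={T} ∪ Y={A} → {A,T} (+1)
site 5, node CLY: CY={A,T} ∪ L={G} → {A,G,T} (+1)
site 5, node CLRY: CLY={A,G,T} ∩ R={A} → {A} (+0)
site 5, node BCKLRY: BK={G} ∪ CLRY={A} → {A,G} (+1)
site 6, node BK: B={G} ∪ K={C} → {C,G} (+1)
site 6, node CY: C={C} ∩ Y={C} → {C} (+0)
site 6, node CLY: CY={C} ∪ L={G} → {C,G} (+1)
site 6, node CLRY: CLY={C,G} ∪ R={T} → {C,G,T} (+1)
site 6, node BCKLRY: BK={C,G} ∩ CLRY={C,G,T} → {C,G} (+0)
site 7, node BK: B={G} ∪ K={T} → {G,T} (+1)
site 7, node CY: C={T} ∪ Y={C} → {C,T} (+1)
site 7, node CLY: CY={C,T} ∩ L={C} → {C} (+0)
site 7, node CLRY: CLY={C} ∪ R={G} → {C,G} (+1)
site 7, node BCKLRY: BK={G,T} ∩ CLRY={C,G} → {G} (+0)
per-site changes: [3, 2, 3, 3, 3, 3, 3, 3]; total = 23

A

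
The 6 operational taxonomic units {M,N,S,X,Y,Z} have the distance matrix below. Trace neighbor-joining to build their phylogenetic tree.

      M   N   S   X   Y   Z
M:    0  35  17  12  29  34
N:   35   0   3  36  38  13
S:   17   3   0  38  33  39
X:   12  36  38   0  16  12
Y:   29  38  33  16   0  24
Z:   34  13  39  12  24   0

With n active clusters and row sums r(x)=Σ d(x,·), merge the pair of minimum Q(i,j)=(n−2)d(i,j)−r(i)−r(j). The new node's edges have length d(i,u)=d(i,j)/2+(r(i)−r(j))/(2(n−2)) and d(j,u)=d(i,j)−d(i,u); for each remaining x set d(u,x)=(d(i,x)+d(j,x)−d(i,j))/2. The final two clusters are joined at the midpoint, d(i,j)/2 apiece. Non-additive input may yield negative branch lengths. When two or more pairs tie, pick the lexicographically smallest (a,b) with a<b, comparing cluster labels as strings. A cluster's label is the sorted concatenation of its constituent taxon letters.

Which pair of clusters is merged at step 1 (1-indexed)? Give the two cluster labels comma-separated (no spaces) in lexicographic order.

N,S

iteration 1: select N,S (d=3, Q=-243); attach at lengths (7/8, 17/8); label the merged cluster NS
  updated: d(M,NS)=49/2, d(NS,X)=71/2, d(NS,Y)=34, d(NS,Z)=49/2
iteration 2: select M,NS (d=49/2, Q=-289/2); attach at lengths (109/12, 185/12); label the merged cluster MNS
  updated: d(MNS,X)=23/2, d(MNS,Y)=77/4, d(MNS,Z)=17
iteration 3: select MNS,Y (d=77/4, Q=-137/2); attach at lengths (27/4, 25/2); label the merged cluster MNSY
  updated: d(MNSY,X)=33/8, d(MNSY,Z)=87/8
iteration 4: select MNSY,X (d=33/8, Q=-27); attach at lengths (3/2, 21/8); label the merged cluster MNSXY
  updated: d(MNSXY,Z)=75/8
iteration 5: select MNSXY,Z (d=75/8); attach at lengths (75/16, 75/16); label the merged cluster MNSXYZ
final tree: ((((M:109/12,(N:7/8,S:17/8):185/12):27/4,Y:25/2):3/2,X:21/8):75/16,Z:75/16)
total length: 241/4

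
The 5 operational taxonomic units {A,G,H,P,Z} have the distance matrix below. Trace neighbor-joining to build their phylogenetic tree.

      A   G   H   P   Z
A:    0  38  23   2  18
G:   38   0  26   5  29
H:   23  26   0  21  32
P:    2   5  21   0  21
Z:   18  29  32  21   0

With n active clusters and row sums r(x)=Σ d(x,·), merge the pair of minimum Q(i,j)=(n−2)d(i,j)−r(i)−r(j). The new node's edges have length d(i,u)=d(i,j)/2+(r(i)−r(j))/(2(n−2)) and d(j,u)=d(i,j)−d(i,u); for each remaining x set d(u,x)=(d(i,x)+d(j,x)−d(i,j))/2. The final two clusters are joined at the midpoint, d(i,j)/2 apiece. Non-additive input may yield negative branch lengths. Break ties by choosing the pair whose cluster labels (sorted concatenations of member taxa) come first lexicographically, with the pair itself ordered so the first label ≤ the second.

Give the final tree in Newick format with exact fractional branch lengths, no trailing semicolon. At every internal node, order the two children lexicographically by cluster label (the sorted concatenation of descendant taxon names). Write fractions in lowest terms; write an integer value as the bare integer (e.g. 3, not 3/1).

(((A:11/2,Z:25/2):17/4,(G:32/3,P:-17/3):27/4):57/8,H:57/8)

step 1: merge (G,P) at d=5, Q=-132; branch lengths G→32/3, P→-17/3; new cluster GP
  updated: d(A,GP)=35/2, d(GP,H)=21, d(GP,Z)=45/2
step 2: merge (A,Z) at d=18, Q=-95; branch lengths A→11/2, Z→25/2; new cluster AZ
  updated: d(AZ,GP)=11, d(AZ,H)=37/2
step 3: merge (AZ,GP) at d=11, Q=-101/2; branch lengths AZ→17/4, GP→27/4; new cluster AGPZ
  updated: d(AGPZ,H)=57/4
step 4: merge (AGPZ,H) at d=57/4; branch lengths AGPZ→57/8, H→57/8; new cluster AGHPZ
final tree: (((A:11/2,Z:25/2):17/4,(G:32/3,P:-17/3):27/4):57/8,H:57/8)
total length: 193/4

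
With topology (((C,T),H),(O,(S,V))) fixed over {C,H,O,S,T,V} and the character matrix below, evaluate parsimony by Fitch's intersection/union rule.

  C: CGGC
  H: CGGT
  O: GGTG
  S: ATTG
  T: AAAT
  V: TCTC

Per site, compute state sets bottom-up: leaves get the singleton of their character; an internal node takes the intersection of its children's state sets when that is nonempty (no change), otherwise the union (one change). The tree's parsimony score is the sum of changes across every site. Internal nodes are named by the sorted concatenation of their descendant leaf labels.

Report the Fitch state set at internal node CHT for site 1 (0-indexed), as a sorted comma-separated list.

[col 0] CT: children C:{C}, T:{A} ∪→ {A,C}; cost 1
[col 0] CHT: children CT:{A,C}, H:{C} ∩→ {C}; cost 0
[col 0] SV: children S:{A}, V:{T} ∪→ {A,T}; cost 1
[col 0] OSV: children O:{G}, SV:{A,T} ∪→ {A,G,T}; cost 1
[col 0] CHOSTV: children CHT:{C}, OSV:{A,G,T} ∪→ {A,C,G,T}; cost 1
[col 1] CT: children C:{G}, T:{A} ∪→ {A,G}; cost 1
[col 1] CHT: children CT:{A,G}, H:{G} ∩→ {G}; cost 0
[col 1] SV: children S:{T}, V:{C} ∪→ {C,T}; cost 1
[col 1] OSV: children O:{G}, SV:{C,T} ∪→ {C,G,T}; cost 1
[col 1] CHOSTV: children CHT:{G}, OSV:{C,G,T} ∩→ {G}; cost 0
[col 2] CT: children C:{G}, T:{A} ∪→ {A,G}; cost 1
[col 2] CHT: children CT:{A,G}, H:{G} ∩→ {G}; cost 0
[col 2] SV: children S:{T}, V:{T} ∩→ {T}; cost 0
[col 2] OSV: children O:{T}, SV:{T} ∩→ {T}; cost 0
[col 2] CHOSTV: children CHT:{G}, OSV:{T} ∪→ {G,T}; cost 1
[col 3] CT: children C:{C}, T:{T} ∪→ {C,T}; cost 1
[col 3] CHT: children CT:{C,T}, H:{T} ∩→ {T}; cost 0
[col 3] SV: children S:{G}, V:{C} ∪→ {C,G}; cost 1
[col 3] OSV: children O:{G}, SV:{C,G} ∩→ {G}; cost 0
[col 3] CHOSTV: children CHT:{T}, OSV:{G} ∪→ {G,T}; cost 1
per-site changes: [4, 3, 2, 3]; total = 12

G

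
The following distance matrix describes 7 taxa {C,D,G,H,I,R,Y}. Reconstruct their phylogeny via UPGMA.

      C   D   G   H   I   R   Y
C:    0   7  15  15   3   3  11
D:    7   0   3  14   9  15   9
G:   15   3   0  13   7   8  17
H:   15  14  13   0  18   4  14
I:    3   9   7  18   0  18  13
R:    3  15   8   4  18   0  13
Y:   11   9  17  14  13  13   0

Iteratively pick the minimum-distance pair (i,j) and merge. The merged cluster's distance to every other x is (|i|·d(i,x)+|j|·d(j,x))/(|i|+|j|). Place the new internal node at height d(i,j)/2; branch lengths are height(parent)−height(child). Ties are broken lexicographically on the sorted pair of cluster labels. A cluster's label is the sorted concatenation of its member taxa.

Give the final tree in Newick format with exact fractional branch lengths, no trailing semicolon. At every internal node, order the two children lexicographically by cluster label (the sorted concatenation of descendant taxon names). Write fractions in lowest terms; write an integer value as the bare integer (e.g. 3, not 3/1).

((((C:3/2,I:3/2):13/4,(D:3/2,G:3/2):13/4):3/2,Y:25/4):3/10,(H:2,R:2):91/20)

iteration 1: select C,I (d=3); attach at lengths (3/2, 3/2); label the merged cluster CI
  updated: d(CI,D)=8, d(CI,G)=11, d(CI,H)=33/2, d(CI,R)=21/2, d(CI,Y)=12
iteration 2: select D,G (d=3); attach at lengths (3/2, 3/2); label the merged cluster DG
  updated: d(CI,DG)=19/2, d(DG,H)=27/2, d(DG,R)=23/2, d(DG,Y)=13
iteration 3: select H,R (d=4); attach at lengths (2, 2); label the merged cluster HR
  updated: d(CI,HR)=27/2, d(DG,HR)=25/2, d(HR,Y)=27/2
iteration 4: select CI,DG (d=19/2); attach at lengths (13/4, 13/4); label the merged cluster CDGI
  updated: d(CDGI,HR)=13, d(CDGI,Y)=25/2
iteration 5: select CDGI,Y (d=25/2); attach at lengths (3/2, 25/4); label the merged cluster CDGIY
  updated: d(CDGIY,HR)=131/10
iteration 6: select CDGIY,HR (d=131/10); attach at lengths (3/10, 91/20); label the merged cluster CDGHIRY
final tree: ((((C:3/2,I:3/2):13/4,(D:3/2,G:3/2):13/4):3/2,Y:25/4):3/10,(H:2,R:2):91/20)
total length: 291/10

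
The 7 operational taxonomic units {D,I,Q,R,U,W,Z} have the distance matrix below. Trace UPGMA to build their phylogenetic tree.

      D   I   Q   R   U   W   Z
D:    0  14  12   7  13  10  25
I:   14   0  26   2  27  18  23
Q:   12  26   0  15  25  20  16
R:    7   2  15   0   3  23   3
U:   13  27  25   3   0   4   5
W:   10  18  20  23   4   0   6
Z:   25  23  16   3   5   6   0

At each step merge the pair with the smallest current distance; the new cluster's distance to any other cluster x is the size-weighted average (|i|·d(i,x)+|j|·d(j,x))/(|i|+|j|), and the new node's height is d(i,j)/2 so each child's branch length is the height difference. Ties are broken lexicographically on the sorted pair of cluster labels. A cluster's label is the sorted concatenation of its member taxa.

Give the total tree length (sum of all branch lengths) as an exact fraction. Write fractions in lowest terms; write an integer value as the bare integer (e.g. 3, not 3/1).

685/18

iteration 1: select I,R (d=2); attach at lengths (1, 1); label the merged cluster IR
  updated: d(D,IR)=21/2, d(IR,Q)=41/2, d(IR,U)=15, d(IR,W)=41/2, d(IR,Z)=13
iteration 2: select U,W (d=4); attach at lengths (2, 2); label the merged cluster UW
  updated: d(D,UW)=23/2, d(IR,UW)=71/4, d(Q,UW)=45/2, d(UW,Z)=11/2
iteration 3: select UW,Z (d=11/2); attach at lengths (3/4, 11/4); label the merged cluster UWZ
  updated: d(D,UWZ)=16, d(IR,UWZ)=97/6, d(Q,UWZ)=61/3
iteration 4: select D,IR (d=21/2); attach at lengths (21/4, 17/4); label the merged cluster DIR
  updated: d(DIR,Q)=53/3, d(DIR,UWZ)=145/9
iteration 5: select DIR,UWZ (d=145/9); attach at lengths (101/36, 191/36); label the merged cluster DIRUWZ
  updated: d(DIRUWZ,Q)=19
iteration 6: select DIRUWZ,Q (d=19); attach at lengths (13/9, 19/2); label the merged cluster DIQRUWZ
final tree: (((D:21/4,(I:1,R:1):17/4):101/36,((U:2,W:2):3/4,Z:11/4):191/36):13/9,Q:19/2)
total length: 685/18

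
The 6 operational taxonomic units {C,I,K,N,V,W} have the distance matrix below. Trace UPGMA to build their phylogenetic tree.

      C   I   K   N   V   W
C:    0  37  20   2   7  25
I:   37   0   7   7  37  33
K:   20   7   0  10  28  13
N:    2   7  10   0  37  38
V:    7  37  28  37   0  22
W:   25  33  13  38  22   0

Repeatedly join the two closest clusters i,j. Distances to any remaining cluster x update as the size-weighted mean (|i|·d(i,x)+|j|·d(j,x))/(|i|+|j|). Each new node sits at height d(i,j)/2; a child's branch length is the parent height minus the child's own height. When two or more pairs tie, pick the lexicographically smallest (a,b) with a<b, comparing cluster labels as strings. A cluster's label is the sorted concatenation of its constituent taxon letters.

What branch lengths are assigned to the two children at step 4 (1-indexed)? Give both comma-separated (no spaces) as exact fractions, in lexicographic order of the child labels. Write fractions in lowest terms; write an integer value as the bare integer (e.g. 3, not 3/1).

11,11

iteration 1: select C,N (d=2); attach at lengths (1, 1); label the merged cluster CN
  updated: d(CN,I)=22, d(CN,K)=15, d(CN,V)=22, d(CN,W)=63/2
iteration 2: select I,K (d=7); attach at lengths (7/2, 7/2); label the merged cluster IK
  updated: d(CN,IK)=37/2, d(IK,V)=65/2, d(IK,W)=23
iteration 3: select CN,IK (d=37/2); attach at lengths (33/4, 23/4); label the merged cluster CIKN
  updated: d(CIKN,V)=109/4, d(CIKN,W)=109/4
iteration 4: select V,W (d=22); attach at lengths (11, 11); label the merged cluster VW
  updated: d(CIKN,VW)=109/4
iteration 5: select CIKN,VW (d=109/4); attach at lengths (35/8, 21/8); label the merged cluster CIKNVW
final tree: (((C:1,N:1):33/4,(I:7/2,K:7/2):23/4):35/8,(V:11,W:11):21/8)
total length: 52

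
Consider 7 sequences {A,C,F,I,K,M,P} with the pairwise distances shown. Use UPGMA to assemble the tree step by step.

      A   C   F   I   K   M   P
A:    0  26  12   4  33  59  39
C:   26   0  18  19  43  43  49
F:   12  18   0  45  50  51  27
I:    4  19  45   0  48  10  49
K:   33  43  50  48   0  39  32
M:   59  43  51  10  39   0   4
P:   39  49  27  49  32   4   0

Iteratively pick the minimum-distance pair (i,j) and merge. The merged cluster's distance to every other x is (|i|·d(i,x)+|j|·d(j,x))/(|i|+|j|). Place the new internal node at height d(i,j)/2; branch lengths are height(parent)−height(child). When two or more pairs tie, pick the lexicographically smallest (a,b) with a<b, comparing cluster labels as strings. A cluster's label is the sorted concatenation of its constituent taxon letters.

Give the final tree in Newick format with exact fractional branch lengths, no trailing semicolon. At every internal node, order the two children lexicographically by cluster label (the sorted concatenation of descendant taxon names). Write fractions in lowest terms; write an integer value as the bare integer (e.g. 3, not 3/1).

(((A:2,I:2):43/4,(C:9,F:9):15/4):65/8,(K:71/4,(M:2,P:2):63/4):25/8)

1. join A+I (d=4) ⇒ AI; edges |A|=2, |I|=2
  updated: d(AI,C)=45/2, d(AI,F)=57/2, d(AI,K)=81/2, d(AI,M)=69/2, d(AI,P)=44
2. join M+P (d=4) ⇒ MP; edges |M|=2, |P|=2
  updated: d(AI,MP)=157/4, d(C,MP)=46, d(F,MP)=39, d(K,MP)=71/2
3. join C+F (d=18) ⇒ CF; edges |C|=9, |F|=9
  updated: d(AI,CF)=51/2, d(CF,K)=93/2, d(CF,MP)=85/2
4. join AI+CF (d=51/2) ⇒ ACFI; edges |AI|=43/4, |CF|=15/4
  updated: d(ACFI,K)=87/2, d(ACFI,MP)=327/8
5. join K+MP (d=71/2) ⇒ KMP; edges |K|=71/4, |MP|=63/4
  updated: d(ACFI,KMP)=167/4
6. join ACFI+KMP (d=167/4) ⇒ ACFIKMP; edges |ACFI|=65/8, |KMP|=25/8
final tree: (((A:2,I:2):43/4,(C:9,F:9):15/4):65/8,(K:71/4,(M:2,P:2):63/4):25/8)
total length: 341/4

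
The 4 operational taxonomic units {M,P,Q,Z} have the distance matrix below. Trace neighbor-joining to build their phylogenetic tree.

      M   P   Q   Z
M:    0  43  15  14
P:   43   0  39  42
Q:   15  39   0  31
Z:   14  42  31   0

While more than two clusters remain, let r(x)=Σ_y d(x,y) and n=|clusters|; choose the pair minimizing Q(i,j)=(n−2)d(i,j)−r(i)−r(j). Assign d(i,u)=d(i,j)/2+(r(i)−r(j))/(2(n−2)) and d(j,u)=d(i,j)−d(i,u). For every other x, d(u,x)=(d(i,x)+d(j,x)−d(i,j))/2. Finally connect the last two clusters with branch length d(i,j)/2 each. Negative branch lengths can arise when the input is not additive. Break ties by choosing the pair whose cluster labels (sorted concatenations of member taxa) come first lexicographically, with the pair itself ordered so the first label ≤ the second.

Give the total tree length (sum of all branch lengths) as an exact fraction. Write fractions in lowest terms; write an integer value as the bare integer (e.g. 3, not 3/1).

iteration 1: select M,Z (d=14, Q=-131); attach at lengths (13/4, 43/4); label the merged cluster MZ
  updated: d(MZ,P)=71/2, d(MZ,Q)=16
iteration 2: select MZ,P (d=71/2, Q=-181/2); attach at lengths (25/4, 117/4); label the merged cluster MPZ
  updated: d(MPZ,Q)=39/4
iteration 3: select MPZ,Q (d=39/4); attach at lengths (39/8, 39/8); label the merged cluster MPQZ
final tree: (((M:13/4,Z:43/4):25/4,P:117/4):39/8,Q:39/8)
total length: 237/4

237/4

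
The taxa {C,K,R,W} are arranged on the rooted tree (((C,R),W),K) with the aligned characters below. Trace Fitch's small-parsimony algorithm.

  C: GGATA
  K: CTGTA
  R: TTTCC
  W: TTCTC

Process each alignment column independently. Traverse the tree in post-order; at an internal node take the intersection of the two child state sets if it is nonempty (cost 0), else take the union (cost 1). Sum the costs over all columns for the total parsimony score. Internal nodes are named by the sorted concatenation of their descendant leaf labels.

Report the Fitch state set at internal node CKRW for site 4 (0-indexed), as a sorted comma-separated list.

CR@0: {G} ∪ {T} = {G,T} (union, +1)
CRW@0: {G,T} ∩ {T} = {T} (intersection, +0)
CKRW@0: {T} ∪ {C} = {C,T} (union, +1)
CR@1: {G} ∪ {T} = {G,T} (union, +1)
CRW@1: {G,T} ∩ {T} = {T} (intersection, +0)
CKRW@1: {T} ∩ {T} = {T} (intersection, +0)
CR@2: {A} ∪ {T} = {A,T} (union, +1)
CRW@2: {A,T} ∪ {C} = {A,C,T} (union, +1)
CKRW@2: {A,C,T} ∪ {G} = {A,C,G,T} (union, +1)
CR@3: {T} ∪ {C} = {C,T} (union, +1)
CRW@3: {C,T} ∩ {T} = {T} (intersection, +0)
CKRW@3: {T} ∩ {T} = {T} (intersection, +0)
CR@4: {A} ∪ {C} = {A,C} (union, +1)
CRW@4: {A,C} ∩ {C} = {C} (intersection, +0)
CKRW@4: {C} ∪ {A} = {A,C} (union, +1)
per-site changes: [2, 1, 3, 1, 2]; total = 9

A,C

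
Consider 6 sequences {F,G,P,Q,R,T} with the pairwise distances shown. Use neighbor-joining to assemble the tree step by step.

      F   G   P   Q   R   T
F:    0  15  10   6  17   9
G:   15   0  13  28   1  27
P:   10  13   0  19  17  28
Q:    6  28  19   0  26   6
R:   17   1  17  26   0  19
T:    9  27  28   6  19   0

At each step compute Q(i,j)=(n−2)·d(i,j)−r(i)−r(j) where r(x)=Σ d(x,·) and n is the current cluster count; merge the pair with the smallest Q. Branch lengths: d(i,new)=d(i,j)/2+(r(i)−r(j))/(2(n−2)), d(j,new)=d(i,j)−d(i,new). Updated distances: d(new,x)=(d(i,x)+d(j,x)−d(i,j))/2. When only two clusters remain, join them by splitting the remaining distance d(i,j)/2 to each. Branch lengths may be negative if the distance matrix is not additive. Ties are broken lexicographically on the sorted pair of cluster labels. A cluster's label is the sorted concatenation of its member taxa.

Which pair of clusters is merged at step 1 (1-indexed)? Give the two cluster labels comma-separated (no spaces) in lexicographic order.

step 1: merge (G,R) at d=1, Q=-160; branch lengths G→1, R→0; new cluster GR
  updated: d(F,GR)=31/2, d(GR,P)=29/2, d(GR,Q)=53/2, d(GR,T)=45/2
step 2: merge (GR,P) at d=29/2, Q=-107; branch lengths GR→17/2, P→6; new cluster GPR
  updated: d(F,GPR)=11/2, d(GPR,Q)=31/2, d(GPR,T)=18
step 3: merge (F,GPR) at d=11/2, Q=-97/2; branch lengths F→-15/8, GPR→59/8; new cluster FGPR
  updated: d(FGPR,Q)=8, d(FGPR,T)=43/4
step 4: merge (FGPR,Q) at d=8, Q=-99/4; branch lengths FGPR→51/8, Q→13/8; new cluster FGPQR
  updated: d(FGPQR,T)=35/8
step 5: merge (FGPQR,T) at d=35/8; branch lengths FGPQR→35/16, T→35/16; new cluster FGPQRT
final tree: (((F:-15/8,((G:1,R:0):17/2,P:6):59/8):51/8,Q:13/8):35/16,T:35/16)
total length: 267/8

G,R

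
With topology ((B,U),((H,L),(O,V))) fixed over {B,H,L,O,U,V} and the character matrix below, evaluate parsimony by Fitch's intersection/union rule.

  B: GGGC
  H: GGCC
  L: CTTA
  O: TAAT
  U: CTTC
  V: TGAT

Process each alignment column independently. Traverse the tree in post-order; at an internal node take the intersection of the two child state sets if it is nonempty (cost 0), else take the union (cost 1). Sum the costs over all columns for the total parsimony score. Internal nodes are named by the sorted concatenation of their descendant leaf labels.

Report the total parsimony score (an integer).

BU@0: {G} ∪ {C} = {C,G} (union, +1)
HL@0: {G} ∪ {C} = {C,G} (union, +1)
OV@0: {T} ∩ {T} = {T} (intersection, +0)
HLOV@0: {C,G} ∪ {T} = {C,G,T} (union, +1)
BHLOUV@0: {C,G} ∩ {C,G,T} = {C,G} (intersection, +0)
BU@1: {G} ∪ {T} = {G,T} (union, +1)
HL@1: {G} ∪ {T} = {G,T} (union, +1)
OV@1: {A} ∪ {G} = {A,G} (union, +1)
HLOV@1: {G,T} ∩ {A,G} = {G} (intersection, +0)
BHLOUV@1: {G,T} ∩ {G} = {G} (intersection, +0)
BU@2: {G} ∪ {T} = {G,T} (union, +1)
HL@2: {C} ∪ {T} = {C,T} (union, +1)
OV@2: {A} ∩ {A} = {A} (intersection, +0)
HLOV@2: {C,T} ∪ {A} = {A,C,T} (union, +1)
BHLOUV@2: {G,T} ∩ {A,C,T} = {T} (intersection, +0)
BU@3: {C} ∩ {C} = {C} (intersection, +0)
HL@3: {C} ∪ {A} = {A,C} (union, +1)
OV@3: {T} ∩ {T} = {T} (intersection, +0)
HLOV@3: {A,C} ∪ {T} = {A,C,T} (union, +1)
BHLOUV@3: {C} ∩ {A,C,T} = {C} (intersection, +0)
per-site changes: [3, 3, 3, 2]; total = 11

11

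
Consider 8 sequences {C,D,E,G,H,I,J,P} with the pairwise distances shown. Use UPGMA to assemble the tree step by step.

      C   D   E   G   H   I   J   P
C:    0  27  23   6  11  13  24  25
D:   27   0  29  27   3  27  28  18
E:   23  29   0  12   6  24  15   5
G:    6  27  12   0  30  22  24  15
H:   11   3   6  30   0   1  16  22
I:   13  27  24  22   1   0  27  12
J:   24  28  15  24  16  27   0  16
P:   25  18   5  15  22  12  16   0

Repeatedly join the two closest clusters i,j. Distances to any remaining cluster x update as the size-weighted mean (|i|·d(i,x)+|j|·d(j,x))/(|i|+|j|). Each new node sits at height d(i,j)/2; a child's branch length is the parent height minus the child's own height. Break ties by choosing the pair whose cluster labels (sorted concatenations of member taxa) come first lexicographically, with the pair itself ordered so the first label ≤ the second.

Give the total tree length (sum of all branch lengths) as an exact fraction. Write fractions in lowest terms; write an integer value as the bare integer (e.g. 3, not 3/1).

iteration 1: select H,I (d=1); attach at lengths (1/2, 1/2); label the merged cluster HI
  updated: d(C,HI)=12, d(D,HI)=15, d(E,HI)=15, d(G,HI)=26, d(HI,J)=43/2, d(HI,P)=17
iteration 2: select E,P (d=5); attach at lengths (5/2, 5/2); label the merged cluster EP
  updated: d(C,EP)=24, d(D,EP)=47/2, d(EP,G)=27/2, d(EP,HI)=16, d(EP,J)=31/2
iteration 3: select C,G (d=6); attach at lengths (3, 3); label the merged cluster CG
  updated: d(CG,D)=27, d(CG,EP)=75/4, d(CG,HI)=19, d(CG,J)=24
iteration 4: select D,HI (d=15); attach at lengths (15/2, 7); label the merged cluster DHI
  updated: d(CG,DHI)=65/3, d(DHI,EP)=37/2, d(DHI,J)=71/3
iteration 5: select EP,J (d=31/2); attach at lengths (21/4, 31/4); label the merged cluster EJP
  updated: d(CG,EJP)=41/2, d(DHI,EJP)=182/9
iteration 6: select DHI,EJP (d=182/9); attach at lengths (47/18, 85/36); label the merged cluster DEHIJP
  updated: d(CG,DEHIJP)=253/12
iteration 7: select CG,DEHIJP (d=253/12); attach at lengths (181/24, 31/72); label the merged cluster CDEGHIJP
final tree: ((C:3,G:3):181/24,((D:15/2,(H:1/2,I:1/2):7):47/18,((E:5/2,P:5/2):21/4,J:31/4):85/36):31/72)
total length: 472/9

472/9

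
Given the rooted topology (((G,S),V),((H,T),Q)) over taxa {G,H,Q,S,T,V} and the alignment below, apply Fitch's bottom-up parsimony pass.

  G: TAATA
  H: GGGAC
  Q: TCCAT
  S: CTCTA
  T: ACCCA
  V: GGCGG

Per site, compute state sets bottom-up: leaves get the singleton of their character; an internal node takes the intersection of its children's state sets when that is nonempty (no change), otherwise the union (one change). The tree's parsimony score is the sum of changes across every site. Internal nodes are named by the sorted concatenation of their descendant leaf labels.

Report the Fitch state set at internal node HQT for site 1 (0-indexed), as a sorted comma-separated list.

C

[col 0] GS: children G:{T}, S:{C} ∪→ {C,T}; cost 1
[col 0] GSV: children GS:{C,T}, V:{G} ∪→ {C,G,T}; cost 1
[col 0] HT: children H:{G}, T:{A} ∪→ {A,G}; cost 1
[col 0] HQT: children HT:{A,G}, Q:{T} ∪→ {A,G,T}; cost 1
[col 0] GHQSTV: children GSV:{C,G,T}, HQT:{A,G,T} ∩→ {G,T}; cost 0
[col 1] GS: children G:{A}, S:{T} ∪→ {A,T}; cost 1
[col 1] GSV: children GS:{A,T}, V:{G} ∪→ {A,G,T}; cost 1
[col 1] HT: children H:{G}, T:{C} ∪→ {C,G}; cost 1
[col 1] HQT: children HT:{C,G}, Q:{C} ∩→ {C}; cost 0
[col 1] GHQSTV: children GSV:{A,G,T}, HQT:{C} ∪→ {A,C,G,T}; cost 1
[col 2] GS: children G:{A}, S:{C} ∪→ {A,C}; cost 1
[col 2] GSV: children GS:{A,C}, V:{C} ∩→ {C}; cost 0
[col 2] HT: children H:{G}, T:{C} ∪→ {C,G}; cost 1
[col 2] HQT: children HT:{C,G}, Q:{C} ∩→ {C}; cost 0
[col 2] GHQSTV: children GSV:{C}, HQT:{C} ∩→ {C}; cost 0
[col 3] GS: children G:{T}, S:{T} ∩→ {T}; cost 0
[col 3] GSV: children GS:{T}, V:{G} ∪→ {G,T}; cost 1
[col 3] HT: children H:{A}, T:{C} ∪→ {A,C}; cost 1
[col 3] HQT: children HT:{A,C}, Q:{A} ∩→ {A}; cost 0
[col 3] GHQSTV: children GSV:{G,T}, HQT:{A} ∪→ {A,G,T}; cost 1
[col 4] GS: children G:{A}, S:{A} ∩→ {A}; cost 0
[col 4] GSV: children GS:{A}, V:{G} ∪→ {A,G}; cost 1
[col 4] HT: children H:{C}, T:{A} ∪→ {A,C}; cost 1
[col 4] HQT: children HT:{A,C}, Q:{T} ∪→ {A,C,T}; cost 1
[col 4] GHQSTV: children GSV:{A,G}, HQT:{A,C,T} ∩→ {A}; cost 0
per-site changes: [4, 4, 2, 3, 3]; total = 16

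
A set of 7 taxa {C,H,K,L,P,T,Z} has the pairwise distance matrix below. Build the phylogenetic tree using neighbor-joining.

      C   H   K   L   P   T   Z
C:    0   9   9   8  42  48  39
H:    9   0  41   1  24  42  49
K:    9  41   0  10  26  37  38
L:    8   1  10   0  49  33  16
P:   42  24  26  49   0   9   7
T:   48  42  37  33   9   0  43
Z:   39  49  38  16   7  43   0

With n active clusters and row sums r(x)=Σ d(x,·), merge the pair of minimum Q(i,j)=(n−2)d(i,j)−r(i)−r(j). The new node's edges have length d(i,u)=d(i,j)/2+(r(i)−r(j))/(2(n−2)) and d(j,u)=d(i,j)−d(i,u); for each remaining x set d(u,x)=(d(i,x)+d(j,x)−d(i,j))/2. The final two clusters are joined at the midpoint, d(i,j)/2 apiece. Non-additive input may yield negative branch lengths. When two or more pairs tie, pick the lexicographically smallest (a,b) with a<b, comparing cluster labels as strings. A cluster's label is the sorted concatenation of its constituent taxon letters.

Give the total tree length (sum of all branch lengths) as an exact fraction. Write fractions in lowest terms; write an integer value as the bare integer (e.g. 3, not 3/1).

1071/16

1. join P+T (d=9, Q=-324) ⇒ PT; edges |P|=-1, |T|=10
  updated: d(C,PT)=81/2, d(H,PT)=57/2, d(K,PT)=27, d(L,PT)=73/2, d(PT,Z)=41/2
2. join PT+Z (d=41/2, Q=-467/2) ⇒ PTZ; edges |PT|=145/16, |Z|=183/16
  updated: d(C,PTZ)=59/2, d(H,PTZ)=57/2, d(K,PTZ)=89/4, d(L,PTZ)=16
3. join K+PTZ (d=89/4, Q=-447/4) ⇒ KPTZ; edges |K|=211/24, |PTZ|=323/24
  updated: d(C,KPTZ)=65/8, d(H,KPTZ)=189/8, d(KPTZ,L)=15/8
4. join C+KPTZ (d=65/8, Q=-85/2) ⇒ CKPTZ; edges |C|=31/16, |KPTZ|=99/16
  updated: d(CKPTZ,H)=49/4, d(CKPTZ,L)=7/8
5. join CKPTZ+H (d=49/4, Q=-113/8) ⇒ CHKPTZ; edges |CKPTZ|=97/16, |H|=99/16
  updated: d(CHKPTZ,L)=-83/16
6. join CHKPTZ+L (d=-83/16) ⇒ CHKLPTZ; edges |CHKPTZ|=-83/32, |L|=-83/32
final tree: (((C:31/16,(K:211/24,((P:-1,T:10):145/16,Z:183/16):323/24):99/16):97/16,H:99/16):-83/32,L:-83/32)
total length: 1071/16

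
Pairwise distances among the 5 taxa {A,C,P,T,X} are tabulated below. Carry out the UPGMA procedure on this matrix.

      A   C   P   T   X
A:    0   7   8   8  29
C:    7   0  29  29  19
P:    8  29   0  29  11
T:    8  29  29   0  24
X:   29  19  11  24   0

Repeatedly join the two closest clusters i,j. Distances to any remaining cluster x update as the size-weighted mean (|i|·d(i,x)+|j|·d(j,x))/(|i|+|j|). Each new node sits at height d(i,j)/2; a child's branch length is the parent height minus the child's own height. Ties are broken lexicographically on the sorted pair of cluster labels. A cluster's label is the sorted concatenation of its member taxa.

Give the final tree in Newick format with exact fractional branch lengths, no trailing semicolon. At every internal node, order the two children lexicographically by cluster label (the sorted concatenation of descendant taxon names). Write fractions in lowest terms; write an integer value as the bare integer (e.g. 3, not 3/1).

(((A:7/2,C:7/2):23/4,T:37/4):9/4,(P:11/2,X:11/2):6)

iteration 1: select A,C (d=7); attach at lengths (7/2, 7/2); label the merged cluster AC
  updated: d(AC,P)=37/2, d(AC,T)=37/2, d(AC,X)=24
iteration 2: select P,X (d=11); attach at lengths (11/2, 11/2); label the merged cluster PX
  updated: d(AC,PX)=85/4, d(PX,T)=53/2
iteration 3: select AC,T (d=37/2); attach at lengths (23/4, 37/4); label the merged cluster ACT
  updated: d(ACT,PX)=23
iteration 4: select ACT,PX (d=23); attach at lengths (9/4, 6); label the merged cluster ACPTX
final tree: (((A:7/2,C:7/2):23/4,T:37/4):9/4,(P:11/2,X:11/2):6)
total length: 165/4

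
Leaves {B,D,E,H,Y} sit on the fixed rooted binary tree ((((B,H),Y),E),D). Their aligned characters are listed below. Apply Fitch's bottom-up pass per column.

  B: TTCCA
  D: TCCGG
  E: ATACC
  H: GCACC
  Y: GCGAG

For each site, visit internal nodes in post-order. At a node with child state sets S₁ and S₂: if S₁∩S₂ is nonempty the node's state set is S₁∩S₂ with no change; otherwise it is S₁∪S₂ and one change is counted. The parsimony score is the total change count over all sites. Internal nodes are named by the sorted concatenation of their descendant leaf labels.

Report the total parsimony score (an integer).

BH@0: {T} ∪ {G} = {G,T} (union, +1)
BHY@0: {G,T} ∩ {G} = {G} (intersection, +0)
BEHY@0: {G} ∪ {A} = {A,G} (union, +1)
BDEHY@0: {A,G} ∪ {T} = {A,G,T} (union, +1)
BH@1: {T} ∪ {C} = {C,T} (union, +1)
BHY@1: {C,T} ∩ {C} = {C} (intersection, +0)
BEHY@1: {C} ∪ {T} = {C,T} (union, +1)
BDEHY@1: {C,T} ∩ {C} = {C} (intersection, +0)
BH@2: {C} ∪ {A} = {A,C} (union, +1)
BHY@2: {A,C} ∪ {G} = {A,C,G} (union, +1)
BEHY@2: {A,C,G} ∩ {A} = {A} (intersection, +0)
BDEHY@2: {A} ∪ {C} = {A,C} (union, +1)
BH@3: {C} ∩ {C} = {C} (intersection, +0)
BHY@3: {C} ∪ {A} = {A,C} (union, +1)
BEHY@3: {A,C} ∩ {C} = {C} (intersection, +0)
BDEHY@3: {C} ∪ {G} = {C,G} (union, +1)
BH@4: {A} ∪ {C} = {A,C} (union, +1)
BHY@4: {A,C} ∪ {G} = {A,C,G} (union, +1)
BEHY@4: {A,C,G} ∩ {C} = {C} (intersection, +0)
BDEHY@4: {C} ∪ {G} = {C,G} (union, +1)
per-site changes: [3, 2, 3, 2, 3]; total = 13

13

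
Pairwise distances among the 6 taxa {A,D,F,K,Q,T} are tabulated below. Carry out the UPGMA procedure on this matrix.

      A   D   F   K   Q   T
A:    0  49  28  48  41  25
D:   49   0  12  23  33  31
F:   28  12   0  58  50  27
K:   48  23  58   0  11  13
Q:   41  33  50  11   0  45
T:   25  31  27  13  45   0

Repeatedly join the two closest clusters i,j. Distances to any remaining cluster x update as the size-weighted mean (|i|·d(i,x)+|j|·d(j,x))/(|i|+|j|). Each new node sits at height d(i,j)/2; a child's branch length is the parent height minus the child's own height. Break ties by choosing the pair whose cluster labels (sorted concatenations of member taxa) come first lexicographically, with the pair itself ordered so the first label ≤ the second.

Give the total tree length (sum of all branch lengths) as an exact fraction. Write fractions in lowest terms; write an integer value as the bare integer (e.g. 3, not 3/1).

319/4

1. join K+Q (d=11) ⇒ KQ; edges |K|=11/2, |Q|=11/2
  updated: d(A,KQ)=89/2, d(D,KQ)=28, d(F,KQ)=54, d(KQ,T)=29
2. join D+F (d=12) ⇒ DF; edges |D|=6, |F|=6
  updated: d(A,DF)=77/2, d(DF,KQ)=41, d(DF,T)=29
3. join A+T (d=25) ⇒ AT; edges |A|=25/2, |T|=25/2
  updated: d(AT,DF)=135/4, d(AT,KQ)=147/4
4. join AT+DF (d=135/4) ⇒ ADFT; edges |AT|=35/8, |DF|=87/8
  updated: d(ADFT,KQ)=311/8
5. join ADFT+KQ (d=311/8) ⇒ ADFKQT; edges |ADFT|=41/16, |KQ|=223/16
final tree: (((A:25/2,T:25/2):35/8,(D:6,F:6):87/8):41/16,(K:11/2,Q:11/2):223/16)
total length: 319/4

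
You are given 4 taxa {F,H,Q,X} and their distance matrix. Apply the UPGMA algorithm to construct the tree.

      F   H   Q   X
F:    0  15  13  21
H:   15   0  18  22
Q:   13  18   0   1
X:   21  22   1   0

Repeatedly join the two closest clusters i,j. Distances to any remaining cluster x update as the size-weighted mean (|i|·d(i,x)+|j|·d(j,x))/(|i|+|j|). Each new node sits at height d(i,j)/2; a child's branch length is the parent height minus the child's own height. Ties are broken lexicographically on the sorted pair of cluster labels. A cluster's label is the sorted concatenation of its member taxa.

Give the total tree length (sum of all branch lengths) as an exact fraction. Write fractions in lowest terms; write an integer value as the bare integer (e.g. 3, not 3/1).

iteration 1: select Q,X (d=1); attach at lengths (1/2, 1/2); label the merged cluster QX
  updated: d(F,QX)=17, d(H,QX)=20
iteration 2: select F,H (d=15); attach at lengths (15/2, 15/2); label the merged cluster FH
  updated: d(FH,QX)=37/2
iteration 3: select FH,QX (d=37/2); attach at lengths (7/4, 35/4); label the merged cluster FHQX
final tree: ((F:15/2,H:15/2):7/4,(Q:1/2,X:1/2):35/4)
total length: 53/2

53/2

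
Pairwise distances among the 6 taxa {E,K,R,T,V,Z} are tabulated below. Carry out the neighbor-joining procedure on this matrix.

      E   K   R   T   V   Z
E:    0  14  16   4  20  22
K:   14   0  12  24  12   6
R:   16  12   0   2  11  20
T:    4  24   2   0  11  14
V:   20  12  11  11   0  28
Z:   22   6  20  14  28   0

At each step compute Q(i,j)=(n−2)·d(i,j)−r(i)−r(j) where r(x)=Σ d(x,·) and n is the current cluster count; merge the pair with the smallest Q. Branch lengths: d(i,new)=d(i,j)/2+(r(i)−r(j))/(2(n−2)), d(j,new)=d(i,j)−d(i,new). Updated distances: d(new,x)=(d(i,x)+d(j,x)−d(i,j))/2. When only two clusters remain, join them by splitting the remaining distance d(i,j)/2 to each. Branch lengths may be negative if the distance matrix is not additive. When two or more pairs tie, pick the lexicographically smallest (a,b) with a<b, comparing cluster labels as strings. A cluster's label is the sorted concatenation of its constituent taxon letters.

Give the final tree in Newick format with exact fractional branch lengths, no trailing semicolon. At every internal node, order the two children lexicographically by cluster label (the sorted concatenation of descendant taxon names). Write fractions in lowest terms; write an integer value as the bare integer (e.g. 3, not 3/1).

1. join K+Z (d=6, Q=-134) ⇒ KZ; edges |K|=1/4, |Z|=23/4
  updated: d(E,KZ)=15, d(KZ,R)=13, d(KZ,T)=16, d(KZ,V)=17
2. join E+T (d=4, Q=-76) ⇒ ET; edges |E|=17/3, |T|=-5/3
  updated: d(ET,KZ)=27/2, d(ET,R)=7, d(ET,V)=27/2
3. join ET+R (d=7, Q=-51) ⇒ ERT; edges |ET|=17/4, |R|=11/4
  updated: d(ERT,KZ)=39/4, d(ERT,V)=35/4
4. join ERT+KZ (d=39/4, Q=-71/2) ⇒ EKRTZ; edges |ERT|=3/4, |KZ|=9
  updated: d(EKRTZ,V)=8
5. join EKRTZ+V (d=8) ⇒ EKRTVZ; edges |EKRTZ|=4, |V|=4
final tree: ((((E:17/3,T:-5/3):17/4,R:11/4):3/4,(K:1/4,Z:23/4):9):4,V:4)
total length: 139/4

((((E:17/3,T:-5/3):17/4,R:11/4):3/4,(K:1/4,Z:23/4):9):4,V:4)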